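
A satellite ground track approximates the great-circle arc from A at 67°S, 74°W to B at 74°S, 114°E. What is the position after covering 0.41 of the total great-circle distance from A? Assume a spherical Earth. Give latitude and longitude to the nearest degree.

Write both endpoints as unit vectors p₁, p₂ with components (cos φ cos λ, cos φ sin λ, sin φ).
The central angle between the endpoints is δ = arccos(p₁·p₂) ≈ 0.679 rad (38.9°).
Interpolate at f = 0.41 with slerp weights a = sin((1−f)δ)/sin δ ≈ 0.621, b = sin(fδ)/sin δ ≈ 0.438.
p = a·p₁ + b·p₂ ≈ (0.018, -0.123, -0.992); φ = arcsin(p_z) ≈ -82.86°, λ = atan2(p_y, p_x) ≈ -81.76°.

≈ 83°S, 82°W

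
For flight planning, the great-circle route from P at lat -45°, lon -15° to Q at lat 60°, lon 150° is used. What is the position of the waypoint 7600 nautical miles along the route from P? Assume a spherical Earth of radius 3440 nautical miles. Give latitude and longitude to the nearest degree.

Convert each endpoint to a unit vector on the sphere (x = cos φ cos λ, y = cos φ sin λ, z = sin φ).
The central angle between the endpoints is δ = arccos(p₁·p₂) ≈ 2.837 rad (162.5°). The total great-circle distance is δ·R ≈ 2.837 × 3440 ≈ 9758 nmi, so the target fraction is f = 7600/9758 ≈ 0.779.
Interpolate at f ≈ 0.779 with slerp weights a = sin((1−f)δ)/sin δ ≈ 1.956, b = sin(fδ)/sin δ ≈ 2.675.
p = a·p₁ + b·p₂ ≈ (0.177, 0.311, 0.934); φ = arcsin(p_z) ≈ 69.03°, λ = atan2(p_y, p_x) ≈ 60.29°.

≈ lat 69°, lon 60°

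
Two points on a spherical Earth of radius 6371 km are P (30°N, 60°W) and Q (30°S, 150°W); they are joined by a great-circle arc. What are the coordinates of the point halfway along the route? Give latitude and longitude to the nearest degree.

≈ (0°N, 105°W)

Write both endpoints as unit vectors p₁, p₂ with components (cos φ cos λ, cos φ sin λ, sin φ).
The central angle between the endpoints is δ = arccos(p₁·p₂) ≈ 1.823 rad (104.5°).
Interpolate at f = 1/2 with slerp weights a = sin((1−f)δ)/sin δ ≈ 0.816, b = sin(fδ)/sin δ ≈ 0.816.
p = a·p₁ + b·p₂ ≈ (-0.259, -0.966, 0.000); φ = arcsin(p_z) ≈ 0.00°, λ = atan2(p_y, p_x) ≈ -105.00°.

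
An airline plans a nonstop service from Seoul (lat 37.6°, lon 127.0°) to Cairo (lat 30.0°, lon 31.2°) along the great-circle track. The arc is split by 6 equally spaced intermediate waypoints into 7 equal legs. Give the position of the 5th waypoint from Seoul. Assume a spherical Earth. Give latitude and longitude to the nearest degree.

Write both endpoints as unit vectors p₁, p₂ with components (cos φ cos λ, cos φ sin λ, sin φ).
The central angle between the endpoints is δ = arccos(p₁·p₂) ≈ 1.333 rad (76.4°).
Interpolate at f = 5/7 with slerp weights a = sin((1−f)δ)/sin δ ≈ 0.382, b = sin(fδ)/sin δ ≈ 0.838.
p = a·p₁ + b·p₂ ≈ (0.439, 0.618, 0.652); φ = arcsin(p_z) ≈ 40.73°, λ = atan2(p_y, p_x) ≈ 54.64°.

≈ lat 41°, lon 55°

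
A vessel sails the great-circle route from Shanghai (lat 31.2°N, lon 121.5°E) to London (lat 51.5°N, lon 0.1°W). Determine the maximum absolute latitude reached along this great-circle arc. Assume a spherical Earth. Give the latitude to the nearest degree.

≈ 63°N

The great circle lies in the plane with unit normal n̂ = (p₁ × p₂)/|p₁ × p₂|.
Here n̂_z ≈ -0.457; the vertex latitude is φ_max = arccos|n̂_z| ≈ 62.8°.
Check via Clairaut: cos φ_max = |cos φ₁| · sin C = cos(31.2°)·sin(32.3°) ≈ 0.457, again giving ≈ 62.8°.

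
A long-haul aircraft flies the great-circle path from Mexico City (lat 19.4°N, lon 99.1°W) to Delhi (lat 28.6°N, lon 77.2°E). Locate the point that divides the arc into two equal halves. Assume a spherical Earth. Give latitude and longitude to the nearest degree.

Convert each endpoint to a unit vector on the sphere (x = cos φ cos λ, y = cos φ sin λ, z = sin φ).
The central angle between the endpoints is δ = arccos(p₁·p₂) ≈ 2.302 rad (131.9°).
Interpolate at f = 1/2 with slerp weights a = sin((1−f)δ)/sin δ ≈ 1.226, b = sin(fδ)/sin δ ≈ 1.226.
p = a·p₁ + b·p₂ ≈ (0.056, -0.092, 0.994); φ = arcsin(p_z) ≈ 83.82°, λ = atan2(p_y, p_x) ≈ -58.91°.

≈ lat 84°N, lon 59°W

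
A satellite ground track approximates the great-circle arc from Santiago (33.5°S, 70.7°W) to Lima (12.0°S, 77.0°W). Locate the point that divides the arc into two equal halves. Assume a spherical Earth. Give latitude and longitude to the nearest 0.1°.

≈ 22.8°S, 74.1°W

Write both endpoints as unit vectors p₁, p₂ with components (cos φ cos λ, cos φ sin λ, sin φ).
The central angle between the endpoints is δ = arccos(p₁·p₂) ≈ 0.388 rad (22.3°).
Interpolate at f = 1/2 with slerp weights a = sin((1−f)δ)/sin δ ≈ 0.510, b = sin(fδ)/sin δ ≈ 0.510.
p = a·p₁ + b·p₂ ≈ (0.253, -0.887, -0.387); φ = arcsin(p_z) ≈ -22.78°, λ = atan2(p_y, p_x) ≈ -74.10°.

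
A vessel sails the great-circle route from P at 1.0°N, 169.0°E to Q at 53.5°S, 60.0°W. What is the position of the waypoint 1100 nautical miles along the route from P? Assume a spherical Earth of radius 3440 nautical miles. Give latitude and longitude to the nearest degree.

Write both endpoints as unit vectors p₁, p₂ with components (cos φ cos λ, cos φ sin λ, sin φ).
The central angle between the endpoints is δ = arccos(p₁·p₂) ≈ 1.987 rad (113.8°). The total great-circle distance is δ·R ≈ 1.987 × 3440 ≈ 6835 nmi, so the target fraction is f = 1100/6835 ≈ 0.161.
Interpolate at f ≈ 0.161 with slerp weights a = sin((1−f)δ)/sin δ ≈ 1.088, b = sin(fδ)/sin δ ≈ 0.344.
p = a·p₁ + b·p₂ ≈ (-0.966, 0.031, -0.257); φ = arcsin(p_z) ≈ -14.91°, λ = atan2(p_y, p_x) ≈ 178.19°.

≈ 15°S, 178°E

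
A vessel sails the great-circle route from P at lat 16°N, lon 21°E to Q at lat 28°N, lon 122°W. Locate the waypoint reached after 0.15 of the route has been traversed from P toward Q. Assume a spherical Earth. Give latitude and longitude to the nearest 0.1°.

The haversine formula gives a central angle δ ≈ 2.151 rad (123.3°) between the endpoints.
Interpolate at f = 0.15 with slerp weights a = sin((1−f)δ)/sin δ ≈ 1.156, b = sin(fδ)/sin δ ≈ 0.379.
p = a·p₁ + b·p₂ ≈ (0.860, 0.114, 0.497); φ = arcsin(p_z) ≈ 29.79°, λ = atan2(p_y, p_x) ≈ 7.57°.

≈ lat 29.8°N, lon 7.6°E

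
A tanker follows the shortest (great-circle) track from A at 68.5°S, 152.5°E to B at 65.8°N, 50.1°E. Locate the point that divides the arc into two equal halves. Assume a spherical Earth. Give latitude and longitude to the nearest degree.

≈ 2°S, 97°E

The haversine formula gives a central angle δ ≈ 2.649 rad (151.8°) between the endpoints.
Interpolate at f = 1/2 with slerp weights a = sin((1−f)δ)/sin δ ≈ 2.049, b = sin(fδ)/sin δ ≈ 2.049.
p = a·p₁ + b·p₂ ≈ (-0.127, 0.991, -0.037); φ = arcsin(p_z) ≈ -2.15°, λ = atan2(p_y, p_x) ≈ 97.32°.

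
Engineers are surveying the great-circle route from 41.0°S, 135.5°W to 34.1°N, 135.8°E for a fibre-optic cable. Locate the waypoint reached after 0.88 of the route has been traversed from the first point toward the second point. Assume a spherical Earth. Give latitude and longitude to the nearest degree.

From cos δ = sin φ₁ sin φ₂ + cos φ₁ cos φ₂ cos Δλ, the central angle is δ ≈ 1.932 rad (110.7°).
Interpolate at f = 0.88 with slerp weights a = sin((1−f)δ)/sin δ ≈ 0.246, b = sin(fδ)/sin δ ≈ 1.060.
p = a·p₁ + b·p₂ ≈ (-0.762, 0.482, 0.433); φ = arcsin(p_z) ≈ 25.67°, λ = atan2(p_y, p_x) ≈ 147.67°.

≈ 26°N, 148°E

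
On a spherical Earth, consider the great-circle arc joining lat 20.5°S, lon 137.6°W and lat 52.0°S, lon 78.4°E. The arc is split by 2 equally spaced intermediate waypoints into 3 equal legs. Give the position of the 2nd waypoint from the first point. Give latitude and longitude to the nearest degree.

The haversine formula gives a central angle δ ≈ 1.763 rad (101.0°) between the endpoints.
Interpolate at f = 2/3 with slerp weights a = sin((1−f)δ)/sin δ ≈ 0.565, b = sin(fδ)/sin δ ≈ 0.940.
p = a·p₁ + b·p₂ ≈ (-0.274, 0.210, -0.938); φ = arcsin(p_z) ≈ -69.79°, λ = atan2(p_y, p_x) ≈ 142.52°.

≈ lat 70°S, lon 143°E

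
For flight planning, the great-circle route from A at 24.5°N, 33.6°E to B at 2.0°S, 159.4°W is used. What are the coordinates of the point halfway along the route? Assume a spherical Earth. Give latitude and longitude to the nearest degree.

Convert each endpoint to a unit vector on the sphere (x = cos φ cos λ, y = cos φ sin λ, z = sin φ).
The central angle between the endpoints is δ = arccos(p₁·p₂) ≈ 2.692 rad (154.2°).
Interpolate at f = 1/2 with slerp weights a = sin((1−f)δ)/sin δ ≈ 2.242, b = sin(fδ)/sin δ ≈ 2.242.
p = a·p₁ + b·p₂ ≈ (-0.398, 0.341, 0.852); φ = arcsin(p_z) ≈ 58.40°, λ = atan2(p_y, p_x) ≈ 139.45°.

≈ 58°N, 139°E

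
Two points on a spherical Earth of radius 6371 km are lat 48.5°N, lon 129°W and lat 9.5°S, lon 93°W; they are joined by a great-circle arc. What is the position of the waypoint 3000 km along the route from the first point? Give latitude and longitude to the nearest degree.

≈ lat 26°N, lon 110°W

From cos δ = sin φ₁ sin φ₂ + cos φ₁ cos φ₂ cos Δλ, the central angle is δ ≈ 1.154 rad (66.1°). The total great-circle distance is δ·R ≈ 1.154 × 6371 ≈ 7350 km, so the target fraction is f = 3000/7350 ≈ 0.408.
Interpolate at f ≈ 0.408 with slerp weights a = sin((1−f)δ)/sin δ ≈ 0.690, b = sin(fδ)/sin δ ≈ 0.496.
p = a·p₁ + b·p₂ ≈ (-0.313, -0.844, 0.435); φ = arcsin(p_z) ≈ 25.78°, λ = atan2(p_y, p_x) ≈ -110.37°.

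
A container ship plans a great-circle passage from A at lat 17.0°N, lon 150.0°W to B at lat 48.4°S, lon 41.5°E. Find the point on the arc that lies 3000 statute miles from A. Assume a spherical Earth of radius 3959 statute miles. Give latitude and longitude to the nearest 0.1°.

From cos δ = sin φ₁ sin φ₂ + cos φ₁ cos φ₂ cos Δλ, the central angle is δ ≈ 2.570 rad (147.2°). The total great-circle distance is δ·R ≈ 2.570 × 3959 ≈ 10173 mi, so the target fraction is f = 3000/10173 ≈ 0.295.
Interpolate at f ≈ 0.295 with slerp weights a = sin((1−f)δ)/sin δ ≈ 1.794, b = sin(fδ)/sin δ ≈ 1.270.
p = a·p₁ + b·p₂ ≈ (-0.854, -0.299, -0.425); φ = arcsin(p_z) ≈ -25.15°, λ = atan2(p_y, p_x) ≈ -160.70°.

≈ lat 25.1°S, lon 160.7°W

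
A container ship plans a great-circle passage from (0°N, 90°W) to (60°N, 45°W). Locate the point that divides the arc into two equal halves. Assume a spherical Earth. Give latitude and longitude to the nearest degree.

≈ (32°N, 75°W)

Convert each endpoint to a unit vector on the sphere (x = cos φ cos λ, y = cos φ sin λ, z = sin φ).
The central angle between the endpoints is δ = arccos(p₁·p₂) ≈ 1.209 rad (69.3°).
Interpolate at f = 1/2 with slerp weights a = sin((1−f)δ)/sin δ ≈ 0.608, b = sin(fδ)/sin δ ≈ 0.608.
p = a·p₁ + b·p₂ ≈ (0.215, -0.823, 0.526); φ = arcsin(p_z) ≈ 31.76°, λ = atan2(p_y, p_x) ≈ -75.36°.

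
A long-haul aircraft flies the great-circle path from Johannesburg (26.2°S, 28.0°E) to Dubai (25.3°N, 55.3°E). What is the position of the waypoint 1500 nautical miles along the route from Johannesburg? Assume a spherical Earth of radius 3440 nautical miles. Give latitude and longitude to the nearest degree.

From cos δ = sin φ₁ sin φ₂ + cos φ₁ cos φ₂ cos Δλ, the central angle is δ ≈ 1.010 rad (57.8°). The total great-circle distance is δ·R ≈ 1.010 × 3440 ≈ 3473 nmi, so the target fraction is f = 1500/3473 ≈ 0.432.
Interpolate at f ≈ 0.432 with slerp weights a = sin((1−f)δ)/sin δ ≈ 0.641, b = sin(fδ)/sin δ ≈ 0.499.
p = a·p₁ + b·p₂ ≈ (0.765, 0.641, -0.070); φ = arcsin(p_z) ≈ -4.00°, λ = atan2(p_y, p_x) ≈ 39.97°.

≈ 4°S, 40°E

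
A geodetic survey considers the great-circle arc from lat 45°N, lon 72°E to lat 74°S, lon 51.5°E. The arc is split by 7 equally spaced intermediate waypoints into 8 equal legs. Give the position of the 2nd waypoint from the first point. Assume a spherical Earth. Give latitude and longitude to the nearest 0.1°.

≈ lat 15.2°N, lon 68.7°E

Convert each endpoint to a unit vector on the sphere (x = cos φ cos λ, y = cos φ sin λ, z = sin φ).
The central angle between the endpoints is δ = arccos(p₁·p₂) ≈ 2.091 rad (119.8°).
Interpolate at f = 2/8 with slerp weights a = sin((1−f)δ)/sin δ ≈ 1.153, b = sin(fδ)/sin δ ≈ 0.575.
p = a·p₁ + b·p₂ ≈ (0.351, 0.899, 0.262); φ = arcsin(p_z) ≈ 15.18°, λ = atan2(p_y, p_x) ≈ 68.70°.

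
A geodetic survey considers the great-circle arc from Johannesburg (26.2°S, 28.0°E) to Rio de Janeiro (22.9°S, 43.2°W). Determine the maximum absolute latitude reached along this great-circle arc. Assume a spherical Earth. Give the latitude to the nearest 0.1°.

≈ 29.5°S

The great circle lies in the plane with unit normal n̂ = (p₁ × p₂)/|p₁ × p₂|.
Here n̂_z ≈ -0.870; the vertex latitude is φ_max = arccos|n̂_z| ≈ 29.5°.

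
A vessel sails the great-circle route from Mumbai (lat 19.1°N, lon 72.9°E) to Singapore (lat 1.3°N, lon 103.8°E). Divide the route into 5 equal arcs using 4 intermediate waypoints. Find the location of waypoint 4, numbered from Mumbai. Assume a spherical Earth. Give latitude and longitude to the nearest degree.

≈ lat 5°N, lon 98°E

Convert each endpoint to a unit vector on the sphere (x = cos φ cos λ, y = cos φ sin λ, z = sin φ).
The central angle between the endpoints is δ = arccos(p₁·p₂) ≈ 0.613 rad (35.1°).
Interpolate at f = 4/5 with slerp weights a = sin((1−f)δ)/sin δ ≈ 0.213, b = sin(fδ)/sin δ ≈ 0.819.
p = a·p₁ + b·p₂ ≈ (-0.136, 0.987, 0.088); φ = arcsin(p_z) ≈ 5.06°, λ = atan2(p_y, p_x) ≈ 97.86°.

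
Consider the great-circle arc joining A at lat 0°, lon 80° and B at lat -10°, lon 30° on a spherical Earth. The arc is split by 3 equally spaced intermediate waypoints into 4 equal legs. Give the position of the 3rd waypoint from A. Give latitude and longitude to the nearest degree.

Write both endpoints as unit vectors p₁, p₂ with components (cos φ cos λ, cos φ sin λ, sin φ).
The central angle between the endpoints is δ = arccos(p₁·p₂) ≈ 0.885 rad (50.7°).
Interpolate at f = 3/4 with slerp weights a = sin((1−f)δ)/sin δ ≈ 0.284, b = sin(fδ)/sin δ ≈ 0.796.
p = a·p₁ + b·p₂ ≈ (0.728, 0.671, -0.138); φ = arcsin(p_z) ≈ -7.95°, λ = atan2(p_y, p_x) ≈ 42.67°.

≈ lat -8°, lon 43°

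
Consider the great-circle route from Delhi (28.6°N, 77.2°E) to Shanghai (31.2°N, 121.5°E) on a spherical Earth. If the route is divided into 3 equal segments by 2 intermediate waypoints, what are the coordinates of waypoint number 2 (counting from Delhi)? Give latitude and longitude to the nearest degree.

≈ 32°N, 107°E

Write both endpoints as unit vectors p₁, p₂ with components (cos φ cos λ, cos φ sin λ, sin φ).
The central angle between the endpoints is δ = arccos(p₁·p₂) ≈ 0.667 rad (38.2°).
Interpolate at f = 2/3 with slerp weights a = sin((1−f)δ)/sin δ ≈ 0.356, b = sin(fδ)/sin δ ≈ 0.695.
p = a·p₁ + b·p₂ ≈ (-0.241, 0.812, 0.531); φ = arcsin(p_z) ≈ 32.06°, λ = atan2(p_y, p_x) ≈ 106.55°.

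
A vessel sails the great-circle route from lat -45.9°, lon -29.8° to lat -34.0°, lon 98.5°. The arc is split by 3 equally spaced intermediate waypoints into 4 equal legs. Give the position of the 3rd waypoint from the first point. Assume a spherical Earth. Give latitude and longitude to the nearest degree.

≈ lat -51°, lon 80°

Convert each endpoint to a unit vector on the sphere (x = cos φ cos λ, y = cos φ sin λ, z = sin φ).
The central angle between the endpoints is δ = arccos(p₁·p₂) ≈ 1.527 rad (87.5°).
Interpolate at f = 3/4 with slerp weights a = sin((1−f)δ)/sin δ ≈ 0.373, b = sin(fδ)/sin δ ≈ 0.912.
p = a·p₁ + b·p₂ ≈ (0.113, 0.619, -0.778); φ = arcsin(p_z) ≈ -51.04°, λ = atan2(p_y, p_x) ≈ 79.61°.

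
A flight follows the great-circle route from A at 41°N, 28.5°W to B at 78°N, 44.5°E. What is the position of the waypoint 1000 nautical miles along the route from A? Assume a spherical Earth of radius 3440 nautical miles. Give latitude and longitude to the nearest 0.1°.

Write both endpoints as unit vectors p₁, p₂ with components (cos φ cos λ, cos φ sin λ, sin φ).
The central angle between the endpoints is δ = arccos(p₁·p₂) ≈ 0.813 rad (46.6°). The total great-circle distance is δ·R ≈ 0.813 × 3440 ≈ 2795 nmi, so the target fraction is f = 1000/2795 ≈ 0.358.
Interpolate at f ≈ 0.358 with slerp weights a = sin((1−f)δ)/sin δ ≈ 0.687, b = sin(fδ)/sin δ ≈ 0.395.
p = a·p₁ + b·p₂ ≈ (0.514, -0.190, 0.837); φ = arcsin(p_z) ≈ 56.78°, λ = atan2(p_y, p_x) ≈ -20.26°.

≈ 56.8°N, 20.3°W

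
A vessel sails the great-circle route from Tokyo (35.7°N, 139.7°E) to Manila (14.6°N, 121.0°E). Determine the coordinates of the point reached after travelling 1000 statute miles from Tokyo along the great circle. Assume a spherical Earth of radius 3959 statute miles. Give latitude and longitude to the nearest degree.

≈ (25°N, 129°E)

Write both endpoints as unit vectors p₁, p₂ with components (cos φ cos λ, cos φ sin λ, sin φ).
The central angle between the endpoints is δ = arccos(p₁·p₂) ≈ 0.470 rad (26.9°). The total great-circle distance is δ·R ≈ 0.470 × 3959 ≈ 1862 mi, so the target fraction is f = 1000/1862 ≈ 0.537.
Interpolate at f ≈ 0.537 with slerp weights a = sin((1−f)δ)/sin δ ≈ 0.477, b = sin(fδ)/sin δ ≈ 0.552.
p = a·p₁ + b·p₂ ≈ (-0.570, 0.708, 0.417); φ = arcsin(p_z) ≈ 24.65°, λ = atan2(p_y, p_x) ≈ 128.85°.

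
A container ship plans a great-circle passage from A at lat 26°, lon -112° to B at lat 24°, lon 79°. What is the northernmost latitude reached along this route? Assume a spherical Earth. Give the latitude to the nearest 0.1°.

≈ 78.4°

The great circle lies in the plane with unit normal n̂ = (p₁ × p₂)/|p₁ × p₂|.
Here n̂_z ≈ -0.201; the vertex latitude is φ_max = arccos|n̂_z| ≈ 78.4°.
Check via Clairaut: cos φ_max = |cos φ₁| · sin C = cos(26.0°)·sin(12.9°) ≈ 0.201, again giving ≈ 78.4°.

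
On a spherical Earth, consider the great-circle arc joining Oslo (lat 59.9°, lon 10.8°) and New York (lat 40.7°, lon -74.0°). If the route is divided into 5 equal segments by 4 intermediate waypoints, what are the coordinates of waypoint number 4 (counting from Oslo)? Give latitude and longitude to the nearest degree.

Write both endpoints as unit vectors p₁, p₂ with components (cos φ cos λ, cos φ sin λ, sin φ).
The central angle between the endpoints is δ = arccos(p₁·p₂) ≈ 0.929 rad (53.2°).
Interpolate at f = 4/5 with slerp weights a = sin((1−f)δ)/sin δ ≈ 0.231, b = sin(fδ)/sin δ ≈ 0.845.
p = a·p₁ + b·p₂ ≈ (0.290, -0.594, 0.750); φ = arcsin(p_z) ≈ 48.62°, λ = atan2(p_y, p_x) ≈ -63.96°.

≈ lat 49°, lon -64°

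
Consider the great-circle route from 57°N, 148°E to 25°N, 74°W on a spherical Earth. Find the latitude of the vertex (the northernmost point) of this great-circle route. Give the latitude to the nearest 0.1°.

≈ 70.7°N

The great circle lies in the plane with unit normal n̂ = (p₁ × p₂)/|p₁ × p₂|.
Here n̂_z ≈ +0.330; the vertex latitude is φ_max = arccos|n̂_z| ≈ 70.7°.
Check via Clairaut: cos φ_max = |cos φ₁| · sin C = cos(57.0°)·sin(37.3°) ≈ 0.330, again giving ≈ 70.7°.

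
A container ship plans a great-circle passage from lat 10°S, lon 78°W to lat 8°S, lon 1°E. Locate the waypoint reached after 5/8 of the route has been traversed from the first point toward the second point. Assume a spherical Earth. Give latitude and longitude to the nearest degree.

≈ lat 11°S, lon 28°W

Convert each endpoint to a unit vector on the sphere (x = cos φ cos λ, y = cos φ sin λ, z = sin φ).
The central angle between the endpoints is δ = arccos(p₁·p₂) ≈ 1.359 rad (77.9°).
Interpolate at f = 5/8 with slerp weights a = sin((1−f)δ)/sin δ ≈ 0.499, b = sin(fδ)/sin δ ≈ 0.768.
p = a·p₁ + b·p₂ ≈ (0.863, -0.467, -0.194); φ = arcsin(p_z) ≈ -11.16°, λ = atan2(p_y, p_x) ≈ -28.45°.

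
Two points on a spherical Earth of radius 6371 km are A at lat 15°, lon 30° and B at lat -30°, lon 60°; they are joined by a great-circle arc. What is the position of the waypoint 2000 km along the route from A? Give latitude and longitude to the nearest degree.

≈ lat 0°, lon 40°

From cos δ = sin φ₁ sin φ₂ + cos φ₁ cos φ₂ cos Δλ, the central angle is δ ≈ 0.933 rad (53.5°). The total great-circle distance is δ·R ≈ 0.933 × 6371 ≈ 5947 km, so the target fraction is f = 2000/5947 ≈ 0.336.
Interpolate at f ≈ 0.336 with slerp weights a = sin((1−f)δ)/sin δ ≈ 0.723, b = sin(fδ)/sin δ ≈ 0.384.
p = a·p₁ + b·p₂ ≈ (0.771, 0.637, -0.005); φ = arcsin(p_z) ≈ -0.29°, λ = atan2(p_y, p_x) ≈ 39.58°.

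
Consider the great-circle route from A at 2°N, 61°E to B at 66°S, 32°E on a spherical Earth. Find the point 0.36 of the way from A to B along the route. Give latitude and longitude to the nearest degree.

≈ 23°S, 55°E

Write both endpoints as unit vectors p₁, p₂ with components (cos φ cos λ, cos φ sin λ, sin φ).
The central angle between the endpoints is δ = arccos(p₁·p₂) ≈ 1.241 rad (71.1°).
Interpolate at f = 0.36 with slerp weights a = sin((1−f)δ)/sin δ ≈ 0.754, b = sin(fδ)/sin δ ≈ 0.457.
p = a·p₁ + b·p₂ ≈ (0.523, 0.758, -0.391); φ = arcsin(p_z) ≈ -23.01°, λ = atan2(p_y, p_x) ≈ 55.39°.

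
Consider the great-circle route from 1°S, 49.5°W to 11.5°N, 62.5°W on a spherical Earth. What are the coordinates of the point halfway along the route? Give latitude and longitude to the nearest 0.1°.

From cos δ = sin φ₁ sin φ₂ + cos φ₁ cos φ₂ cos Δλ, the central angle is δ ≈ 0.314 rad (18.0°).
Interpolate at f = 1/2 with slerp weights a = sin((1−f)δ)/sin δ ≈ 0.506, b = sin(fδ)/sin δ ≈ 0.506.
p = a·p₁ + b·p₂ ≈ (0.558, -0.825, 0.092); φ = arcsin(p_z) ≈ 5.28°, λ = atan2(p_y, p_x) ≈ -55.93°.

≈ 5.3°N, 55.9°W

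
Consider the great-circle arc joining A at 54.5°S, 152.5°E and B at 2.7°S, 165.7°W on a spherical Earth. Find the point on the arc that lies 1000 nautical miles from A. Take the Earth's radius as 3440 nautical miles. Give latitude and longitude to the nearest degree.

≈ 42°S, 169°E

The haversine formula gives a central angle δ ≈ 1.081 rad (61.9°) between the endpoints. The total great-circle distance is δ·R ≈ 1.081 × 3440 ≈ 3717 nmi, so the target fraction is f = 1000/3717 ≈ 0.269.
Interpolate at f ≈ 0.269 with slerp weights a = sin((1−f)δ)/sin δ ≈ 0.805, b = sin(fδ)/sin δ ≈ 0.325.
p = a·p₁ + b·p₂ ≈ (-0.729, 0.136, -0.671); φ = arcsin(p_z) ≈ -42.13°, λ = atan2(p_y, p_x) ≈ 169.46°.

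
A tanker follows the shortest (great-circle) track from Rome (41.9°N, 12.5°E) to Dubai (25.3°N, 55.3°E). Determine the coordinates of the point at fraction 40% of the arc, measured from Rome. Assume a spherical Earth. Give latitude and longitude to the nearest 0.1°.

Convert each endpoint to a unit vector on the sphere (x = cos φ cos λ, y = cos φ sin λ, z = sin φ).
The central angle between the endpoints is δ = arccos(p₁·p₂) ≈ 0.677 rad (38.8°).
Interpolate at f = 0.40 with slerp weights a = sin((1−f)δ)/sin δ ≈ 0.631, b = sin(fδ)/sin δ ≈ 0.427.
p = a·p₁ + b·p₂ ≈ (0.678, 0.419, 0.604); φ = arcsin(p_z) ≈ 37.14°, λ = atan2(p_y, p_x) ≈ 31.71°.

≈ (37.1°N, 31.7°E)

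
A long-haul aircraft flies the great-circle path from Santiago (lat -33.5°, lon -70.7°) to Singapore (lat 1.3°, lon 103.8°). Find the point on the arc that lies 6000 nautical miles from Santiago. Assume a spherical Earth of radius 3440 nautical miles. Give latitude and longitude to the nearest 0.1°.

The haversine formula gives a central angle δ ≈ 2.572 rad (147.4°) between the endpoints. The total great-circle distance is δ·R ≈ 2.572 × 3440 ≈ 8849 nmi, so the target fraction is f = 6000/8849 ≈ 0.678.
Interpolate at f ≈ 0.678 with slerp weights a = sin((1−f)δ)/sin δ ≈ 1.367, b = sin(fδ)/sin δ ≈ 1.828.
p = a·p₁ + b·p₂ ≈ (-0.059, 0.699, -0.713); φ = arcsin(p_z) ≈ -45.49°, λ = atan2(p_y, p_x) ≈ 94.83°.

≈ lat -45.5°, lon 94.8°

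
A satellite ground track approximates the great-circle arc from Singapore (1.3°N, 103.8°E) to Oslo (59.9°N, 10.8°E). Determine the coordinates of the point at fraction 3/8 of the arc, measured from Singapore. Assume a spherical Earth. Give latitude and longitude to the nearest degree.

Convert each endpoint to a unit vector on the sphere (x = cos φ cos λ, y = cos φ sin λ, z = sin φ).
The central angle between the endpoints is δ = arccos(p₁·p₂) ≈ 1.577 rad (90.4°).
Interpolate at f = 3/8 with slerp weights a = sin((1−f)δ)/sin δ ≈ 0.834, b = sin(fδ)/sin δ ≈ 0.558.
p = a·p₁ + b·p₂ ≈ (0.076, 0.862, 0.501); φ = arcsin(p_z) ≈ 30.09°, λ = atan2(p_y, p_x) ≈ 84.97°.

≈ (30°N, 85°E)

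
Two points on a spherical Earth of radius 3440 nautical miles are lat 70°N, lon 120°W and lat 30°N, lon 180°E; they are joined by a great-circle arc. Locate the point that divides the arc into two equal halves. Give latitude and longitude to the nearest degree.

≈ lat 53°N, lon 164°W

From cos δ = sin φ₁ sin φ₂ + cos φ₁ cos φ₂ cos Δλ, the central angle is δ ≈ 0.905 rad (51.8°).
Interpolate at f = 1/2 with slerp weights a = sin((1−f)δ)/sin δ ≈ 0.556, b = sin(fδ)/sin δ ≈ 0.556.
p = a·p₁ + b·p₂ ≈ (-0.576, -0.165, 0.800); φ = arcsin(p_z) ≈ 53.16°, λ = atan2(p_y, p_x) ≈ -164.06°.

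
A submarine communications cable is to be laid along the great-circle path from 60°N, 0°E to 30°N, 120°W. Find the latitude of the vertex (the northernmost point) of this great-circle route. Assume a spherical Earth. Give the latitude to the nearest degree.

The great circle lies in the plane with unit normal n̂ = (p₁ × p₂)/|p₁ × p₂|.
Here n̂_z ≈ -0.384; the vertex latitude is φ_max = arccos|n̂_z| ≈ 67.4°.
Check via Clairaut: cos φ_max = |cos φ₁| · sin C = cos(60.0°)·sin(50.2°) ≈ 0.384, again giving ≈ 67.4°.

≈ 67°N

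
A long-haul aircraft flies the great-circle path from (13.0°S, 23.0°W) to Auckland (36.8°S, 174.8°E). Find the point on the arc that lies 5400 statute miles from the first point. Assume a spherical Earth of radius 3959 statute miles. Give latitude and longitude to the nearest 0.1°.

The haversine formula gives a central angle δ ≈ 2.224 rad (127.5°) between the endpoints. The total great-circle distance is δ·R ≈ 2.224 × 3959 ≈ 8807 mi, so the target fraction is f = 5400/8807 ≈ 0.613.
Interpolate at f ≈ 0.613 with slerp weights a = sin((1−f)δ)/sin δ ≈ 0.955, b = sin(fδ)/sin δ ≈ 1.233.
p = a·p₁ + b·p₂ ≈ (-0.127, -0.274, -0.953); φ = arcsin(p_z) ≈ -72.43°, λ = atan2(p_y, p_x) ≈ -114.77°.

≈ (72.4°S, 114.8°W)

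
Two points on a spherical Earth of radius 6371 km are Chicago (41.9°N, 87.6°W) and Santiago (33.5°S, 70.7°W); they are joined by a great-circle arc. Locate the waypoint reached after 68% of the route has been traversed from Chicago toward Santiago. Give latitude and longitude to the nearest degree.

≈ 9°S, 76°W

From cos δ = sin φ₁ sin φ₂ + cos φ₁ cos φ₂ cos Δλ, the central angle is δ ≈ 1.344 rad (77.0°).
Interpolate at f = 0.68 with slerp weights a = sin((1−f)δ)/sin δ ≈ 0.428, b = sin(fδ)/sin δ ≈ 0.813.
p = a·p₁ + b·p₂ ≈ (0.237, -0.958, -0.163); φ = arcsin(p_z) ≈ -9.37°, λ = atan2(p_y, p_x) ≈ -76.08°.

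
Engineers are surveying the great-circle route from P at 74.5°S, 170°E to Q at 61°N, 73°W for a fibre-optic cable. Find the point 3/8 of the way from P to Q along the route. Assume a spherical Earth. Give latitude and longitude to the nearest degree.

≈ 30°S, 112°W

The haversine formula gives a central angle δ ≈ 2.694 rad (154.4°) between the endpoints.
Interpolate at f = 3/8 with slerp weights a = sin((1−f)δ)/sin δ ≈ 2.297, b = sin(fδ)/sin δ ≈ 1.958.
p = a·p₁ + b·p₂ ≈ (-0.327, -0.801, -0.501); φ = arcsin(p_z) ≈ -30.06°, λ = atan2(p_y, p_x) ≈ -112.20°.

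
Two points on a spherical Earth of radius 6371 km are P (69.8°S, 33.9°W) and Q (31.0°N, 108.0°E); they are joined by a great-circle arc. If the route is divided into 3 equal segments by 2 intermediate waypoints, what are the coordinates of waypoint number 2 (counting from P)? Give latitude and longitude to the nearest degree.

≈ (13°S, 95°E)

From cos δ = sin φ₁ sin φ₂ + cos φ₁ cos φ₂ cos Δλ, the central angle is δ ≈ 2.369 rad (135.7°).
Interpolate at f = 2/3 with slerp weights a = sin((1−f)δ)/sin δ ≈ 1.018, b = sin(fδ)/sin δ ≈ 1.433.
p = a·p₁ + b·p₂ ≈ (-0.088, 0.972, -0.217); φ = arcsin(p_z) ≈ -12.54°, λ = atan2(p_y, p_x) ≈ 95.17°.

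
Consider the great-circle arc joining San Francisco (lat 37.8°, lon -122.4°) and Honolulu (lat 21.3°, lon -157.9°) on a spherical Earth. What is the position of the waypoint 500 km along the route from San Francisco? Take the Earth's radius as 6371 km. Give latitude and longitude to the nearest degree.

≈ lat 36°, lon -128°

Convert each endpoint to a unit vector on the sphere (x = cos φ cos λ, y = cos φ sin λ, z = sin φ).
The central angle between the endpoints is δ = arccos(p₁·p₂) ≈ 0.606 rad (34.7°). The total great-circle distance is δ·R ≈ 0.606 × 6371 ≈ 3860 km, so the target fraction is f = 500/3860 ≈ 0.130.
Interpolate at f ≈ 0.130 with slerp weights a = sin((1−f)δ)/sin δ ≈ 0.884, b = sin(fδ)/sin δ ≈ 0.138.
p = a·p₁ + b·p₂ ≈ (-0.493, -0.638, 0.592); φ = arcsin(p_z) ≈ 36.28°, λ = atan2(p_y, p_x) ≈ -127.70°.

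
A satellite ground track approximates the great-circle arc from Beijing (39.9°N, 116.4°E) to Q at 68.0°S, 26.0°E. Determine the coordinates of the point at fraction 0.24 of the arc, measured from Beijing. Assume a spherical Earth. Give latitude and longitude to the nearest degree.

The haversine formula gives a central angle δ ≈ 2.210 rad (126.6°) between the endpoints.
Interpolate at f = 0.24 with slerp weights a = sin((1−f)δ)/sin δ ≈ 1.239, b = sin(fδ)/sin δ ≈ 0.630.
p = a·p₁ + b·p₂ ≈ (-0.210, 0.955, 0.210); φ = arcsin(p_z) ≈ 12.13°, λ = atan2(p_y, p_x) ≈ 102.42°.

≈ 12°N, 102°E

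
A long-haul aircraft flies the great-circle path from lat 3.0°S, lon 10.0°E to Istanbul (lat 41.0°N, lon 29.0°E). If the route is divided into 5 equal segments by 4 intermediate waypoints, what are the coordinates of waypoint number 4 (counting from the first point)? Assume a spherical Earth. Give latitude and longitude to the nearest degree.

≈ lat 32°N, lon 24°E

The haversine formula gives a central angle δ ≈ 0.825 rad (47.3°) between the endpoints.
Interpolate at f = 4/5 with slerp weights a = sin((1−f)δ)/sin δ ≈ 0.224, b = sin(fδ)/sin δ ≈ 0.835.
p = a·p₁ + b·p₂ ≈ (0.771, 0.344, 0.536); φ = arcsin(p_z) ≈ 32.41°, λ = atan2(p_y, p_x) ≈ 24.06°.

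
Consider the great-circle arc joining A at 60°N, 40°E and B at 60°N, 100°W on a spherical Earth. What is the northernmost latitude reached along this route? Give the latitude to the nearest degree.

The great circle lies in the plane with unit normal n̂ = (p₁ × p₂)/|p₁ × p₂|.
Here n̂_z ≈ -0.194; the vertex latitude is φ_max = arccos|n̂_z| ≈ 78.8°.

≈ 79°N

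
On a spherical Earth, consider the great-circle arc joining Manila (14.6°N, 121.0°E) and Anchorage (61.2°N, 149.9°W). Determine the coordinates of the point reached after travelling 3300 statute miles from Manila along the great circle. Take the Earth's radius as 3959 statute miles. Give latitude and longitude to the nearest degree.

From cos δ = sin φ₁ sin φ₂ + cos φ₁ cos φ₂ cos Δλ, the central angle is δ ≈ 1.341 rad (76.8°). The total great-circle distance is δ·R ≈ 1.341 × 3959 ≈ 5307 mi, so the target fraction is f = 3300/5307 ≈ 0.622.
Interpolate at f ≈ 0.622 with slerp weights a = sin((1−f)δ)/sin δ ≈ 0.499, b = sin(fδ)/sin δ ≈ 0.760.
p = a·p₁ + b·p₂ ≈ (-0.565, 0.230, 0.792); φ = arcsin(p_z) ≈ 52.38°, λ = atan2(p_y, p_x) ≈ 157.87°.

≈ (52°N, 158°E)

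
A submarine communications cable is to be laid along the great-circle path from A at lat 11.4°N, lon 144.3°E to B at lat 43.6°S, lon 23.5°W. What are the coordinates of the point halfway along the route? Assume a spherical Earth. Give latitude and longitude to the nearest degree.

From cos δ = sin φ₁ sin φ₂ + cos φ₁ cos φ₂ cos Δλ, the central angle is δ ≈ 2.550 rad (146.1°).
Interpolate at f = 1/2 with slerp weights a = sin((1−f)δ)/sin δ ≈ 1.716, b = sin(fδ)/sin δ ≈ 1.716.
p = a·p₁ + b·p₂ ≈ (-0.226, 0.486, -0.844); φ = arcsin(p_z) ≈ -57.58°, λ = atan2(p_y, p_x) ≈ 114.98°.

≈ lat 58°S, lon 115°E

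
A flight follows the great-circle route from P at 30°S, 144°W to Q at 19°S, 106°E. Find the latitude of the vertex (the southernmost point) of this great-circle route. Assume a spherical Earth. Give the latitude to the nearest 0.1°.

≈ 39.2°S

The great circle lies in the plane with unit normal n̂ = (p₁ × p₂)/|p₁ × p₂|.
Here n̂_z ≈ -0.775; the vertex latitude is φ_max = arccos|n̂_z| ≈ 39.2°.
Check via Clairaut: cos φ_max = |cos φ₁| · sin C = cos(30.0°)·sin(116.5°) ≈ 0.775, again giving ≈ 39.2°.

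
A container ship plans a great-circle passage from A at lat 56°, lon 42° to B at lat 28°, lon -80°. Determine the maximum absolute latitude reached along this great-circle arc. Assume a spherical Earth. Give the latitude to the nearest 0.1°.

≈ 65.0°

The great circle lies in the plane with unit normal n̂ = (p₁ × p₂)/|p₁ × p₂|.
Here n̂_z ≈ -0.422; the vertex latitude is φ_max = arccos|n̂_z| ≈ 65.0°.
Check via Clairaut: cos φ_max = |cos φ₁| · sin C = cos(56.0°)·sin(49.0°) ≈ 0.422, again giving ≈ 65.0°.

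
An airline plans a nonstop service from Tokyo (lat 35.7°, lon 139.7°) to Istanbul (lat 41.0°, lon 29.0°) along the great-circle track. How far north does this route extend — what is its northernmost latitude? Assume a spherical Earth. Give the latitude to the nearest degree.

≈ 54°

The great circle lies in the plane with unit normal n̂ = (p₁ × p₂)/|p₁ × p₂|.
Here n̂_z ≈ -0.581; the vertex latitude is φ_max = arccos|n̂_z| ≈ 54.5°.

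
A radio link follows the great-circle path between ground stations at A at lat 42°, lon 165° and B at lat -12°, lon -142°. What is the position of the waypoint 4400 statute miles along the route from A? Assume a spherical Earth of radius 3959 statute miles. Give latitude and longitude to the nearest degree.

≈ lat -5°, lon -148°

Convert each endpoint to a unit vector on the sphere (x = cos φ cos λ, y = cos φ sin λ, z = sin φ).
The central angle between the endpoints is δ = arccos(p₁·p₂) ≈ 1.268 rad (72.6°). The total great-circle distance is δ·R ≈ 1.268 × 3959 ≈ 5019 mi, so the target fraction is f = 4400/5019 ≈ 0.877.
Interpolate at f ≈ 0.877 with slerp weights a = sin((1−f)δ)/sin δ ≈ 0.163, b = sin(fδ)/sin δ ≈ 0.939.
p = a·p₁ + b·p₂ ≈ (-0.841, -0.534, -0.086); φ = arcsin(p_z) ≈ -4.93°, λ = atan2(p_y, p_x) ≈ -147.58°.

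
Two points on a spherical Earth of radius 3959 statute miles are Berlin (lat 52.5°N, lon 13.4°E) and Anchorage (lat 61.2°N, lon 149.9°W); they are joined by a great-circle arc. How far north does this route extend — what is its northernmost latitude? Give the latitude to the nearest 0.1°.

The great circle lies in the plane with unit normal n̂ = (p₁ × p₂)/|p₁ × p₂|.
Here n̂_z ≈ -0.093; the vertex latitude is φ_max = arccos|n̂_z| ≈ 84.7°.

≈ 84.7°N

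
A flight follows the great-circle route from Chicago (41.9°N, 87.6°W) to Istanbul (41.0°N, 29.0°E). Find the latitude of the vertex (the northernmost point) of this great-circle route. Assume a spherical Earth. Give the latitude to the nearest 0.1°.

≈ 59.3°N

The great circle lies in the plane with unit normal n̂ = (p₁ × p₂)/|p₁ × p₂|.
Here n̂_z ≈ +0.511; the vertex latitude is φ_max = arccos|n̂_z| ≈ 59.3°.
Check via Clairaut: cos φ_max = |cos φ₁| · sin C = cos(41.9°)·sin(43.4°) ≈ 0.511, again giving ≈ 59.3°.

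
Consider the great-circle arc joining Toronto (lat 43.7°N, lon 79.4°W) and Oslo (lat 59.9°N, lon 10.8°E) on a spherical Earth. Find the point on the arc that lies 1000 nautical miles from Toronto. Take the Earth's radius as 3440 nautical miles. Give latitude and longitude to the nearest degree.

≈ lat 55°N, lon 61°W

Write both endpoints as unit vectors p₁, p₂ with components (cos φ cos λ, cos φ sin λ, sin φ).
The central angle between the endpoints is δ = arccos(p₁·p₂) ≈ 0.932 rad (53.4°). The total great-circle distance is δ·R ≈ 0.932 × 3440 ≈ 3205 nmi, so the target fraction is f = 1000/3205 ≈ 0.312.
Interpolate at f ≈ 0.312 with slerp weights a = sin((1−f)δ)/sin δ ≈ 0.745, b = sin(fδ)/sin δ ≈ 0.357.
p = a·p₁ + b·p₂ ≈ (0.275, -0.496, 0.824); φ = arcsin(p_z) ≈ 55.46°, λ = atan2(p_y, p_x) ≈ -60.99°.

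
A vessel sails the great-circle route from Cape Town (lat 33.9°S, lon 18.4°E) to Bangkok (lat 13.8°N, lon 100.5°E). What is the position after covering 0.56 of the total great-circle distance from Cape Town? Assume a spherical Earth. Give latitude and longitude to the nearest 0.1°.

From cos δ = sin φ₁ sin φ₂ + cos φ₁ cos φ₂ cos Δλ, the central angle is δ ≈ 1.593 rad (91.3°).
Interpolate at f = 0.56 with slerp weights a = sin((1−f)δ)/sin δ ≈ 0.645, b = sin(fδ)/sin δ ≈ 0.779.
p = a·p₁ + b·p₂ ≈ (0.370, 0.912, -0.174); φ = arcsin(p_z) ≈ -10.03°, λ = atan2(p_y, p_x) ≈ 67.91°.

≈ lat 10.0°S, lon 67.9°E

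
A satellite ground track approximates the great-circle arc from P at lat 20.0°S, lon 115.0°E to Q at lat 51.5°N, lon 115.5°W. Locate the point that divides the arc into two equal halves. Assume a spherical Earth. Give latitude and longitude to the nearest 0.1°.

≈ lat 31.3°N, lon 156.5°E

Write both endpoints as unit vectors p₁, p₂ with components (cos φ cos λ, cos φ sin λ, sin φ).
The central angle between the endpoints is δ = arccos(p₁·p₂) ≈ 2.265 rad (129.8°).
Interpolate at f = 1/2 with slerp weights a = sin((1−f)δ)/sin δ ≈ 1.178, b = sin(fδ)/sin δ ≈ 1.178.
p = a·p₁ + b·p₂ ≈ (-0.784, 0.341, 0.519); φ = arcsin(p_z) ≈ 31.27°, λ = atan2(p_y, p_x) ≈ 156.46°.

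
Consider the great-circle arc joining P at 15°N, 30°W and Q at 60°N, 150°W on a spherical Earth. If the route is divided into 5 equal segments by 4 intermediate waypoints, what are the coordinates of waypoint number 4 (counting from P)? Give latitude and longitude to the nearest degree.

≈ 65°N, 111°W

Write both endpoints as unit vectors p₁, p₂ with components (cos φ cos λ, cos φ sin λ, sin φ).
The central angle between the endpoints is δ = arccos(p₁·p₂) ≈ 1.588 rad (91.0°).
Interpolate at f = 4/5 with slerp weights a = sin((1−f)δ)/sin δ ≈ 0.312, b = sin(fδ)/sin δ ≈ 0.955.
p = a·p₁ + b·p₂ ≈ (-0.152, -0.390, 0.908); φ = arcsin(p_z) ≈ 65.26°, λ = atan2(p_y, p_x) ≈ -111.36°.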